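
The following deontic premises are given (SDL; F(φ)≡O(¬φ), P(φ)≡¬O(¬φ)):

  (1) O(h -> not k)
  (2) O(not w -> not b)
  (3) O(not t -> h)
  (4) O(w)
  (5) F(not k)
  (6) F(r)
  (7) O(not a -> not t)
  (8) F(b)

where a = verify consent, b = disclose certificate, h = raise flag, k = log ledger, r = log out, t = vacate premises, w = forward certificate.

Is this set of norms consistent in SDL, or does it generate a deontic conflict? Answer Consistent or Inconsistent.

Premise 2 is O(not w -> not b); even if O(not b) held, inferring O(not w) would be affirming the consequent — invalid.
So O(not w) is not derivable, and the apparent clash with O(w) does not arise.
A world satisfying every obligation exists (e.g. a=true, b=false, h=false, k=true, r=false, t=true, w=true); no atom is both obligatory and forbidden, so the set is consistent.

Consistent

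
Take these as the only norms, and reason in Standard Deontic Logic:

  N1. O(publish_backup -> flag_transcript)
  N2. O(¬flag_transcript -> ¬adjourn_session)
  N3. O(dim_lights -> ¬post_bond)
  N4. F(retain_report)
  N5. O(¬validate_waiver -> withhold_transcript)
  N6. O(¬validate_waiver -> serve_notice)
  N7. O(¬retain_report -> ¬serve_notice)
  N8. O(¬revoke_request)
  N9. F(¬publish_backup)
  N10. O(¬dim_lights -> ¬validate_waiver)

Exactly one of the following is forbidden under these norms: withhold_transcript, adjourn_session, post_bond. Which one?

post_bond

F(retain_report) at premise 4 means O(¬retain_report).
From O(¬retain_report) and premise 7, O(¬retain_report -> ¬serve_notice), we obtain O(¬serve_notice).
Premise 6, O(¬validate_waiver -> serve_notice), contraposes to O(¬serve_notice -> validate_waiver); with O(¬serve_notice) we get O(validate_waiver).
Premise 10 is O(¬dim_lights -> ¬validate_waiver); contrapositively O(validate_waiver -> dim_lights). Since O(validate_waiver) holds, K gives O(dim_lights).
With premise 3, O(dim_lights -> ¬post_bond), the K-axiom yields O(¬post_bond).
So O(¬post_bond) holds, i.e. post_bond is forbidden. None of the other listed options is forbidden under the premises.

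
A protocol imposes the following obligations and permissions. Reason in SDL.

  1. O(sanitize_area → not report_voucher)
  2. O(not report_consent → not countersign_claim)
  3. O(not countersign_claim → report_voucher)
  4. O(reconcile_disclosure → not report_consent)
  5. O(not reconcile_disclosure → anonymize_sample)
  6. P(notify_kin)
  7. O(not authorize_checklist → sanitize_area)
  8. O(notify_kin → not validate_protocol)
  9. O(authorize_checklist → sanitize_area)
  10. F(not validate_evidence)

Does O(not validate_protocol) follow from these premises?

Premise 8 is O(notify_kin → not validate_protocol), but O(notify_kin) is not derivable from the premises (the permission P(notify_kin) asserts only not O(not notify_kin), not O(notify_kin)), so it does not yield O(not validate_protocol).
No other premise forces O(not validate_protocol). An ideal world satisfying every premise can still have not validate_protocol false, so O(not validate_protocol) is not derivable.

No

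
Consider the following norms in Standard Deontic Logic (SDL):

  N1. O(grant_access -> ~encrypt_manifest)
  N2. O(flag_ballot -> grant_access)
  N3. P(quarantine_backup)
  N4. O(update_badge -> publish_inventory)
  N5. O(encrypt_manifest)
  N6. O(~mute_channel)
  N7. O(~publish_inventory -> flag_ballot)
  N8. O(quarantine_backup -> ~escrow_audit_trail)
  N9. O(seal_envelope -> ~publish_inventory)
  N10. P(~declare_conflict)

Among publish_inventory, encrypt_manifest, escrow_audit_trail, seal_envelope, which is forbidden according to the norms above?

seal_envelope

Premise 5 states O(encrypt_manifest) outright.
Premise 1 is O(grant_access -> ~encrypt_manifest); contrapositively O(encrypt_manifest -> ~grant_access). Since O(encrypt_manifest) holds, K gives O(~grant_access).
The contrapositive of premise 2 (O(flag_ballot -> grant_access)) is O(~grant_access -> ~flag_ballot), and O(~grant_access) is already established, so O(~flag_ballot).
Premise 7, O(~publish_inventory -> flag_ballot), contraposes to O(~flag_ballot -> publish_inventory); with O(~flag_ballot) we get O(publish_inventory).
Premise 9 is O(seal_envelope -> ~publish_inventory); contrapositively O(publish_inventory -> ~seal_envelope). Since O(publish_inventory) holds, K gives O(~seal_envelope).
So O(~seal_envelope) holds, i.e. seal_envelope is forbidden. None of the other listed options is forbidden under the premises.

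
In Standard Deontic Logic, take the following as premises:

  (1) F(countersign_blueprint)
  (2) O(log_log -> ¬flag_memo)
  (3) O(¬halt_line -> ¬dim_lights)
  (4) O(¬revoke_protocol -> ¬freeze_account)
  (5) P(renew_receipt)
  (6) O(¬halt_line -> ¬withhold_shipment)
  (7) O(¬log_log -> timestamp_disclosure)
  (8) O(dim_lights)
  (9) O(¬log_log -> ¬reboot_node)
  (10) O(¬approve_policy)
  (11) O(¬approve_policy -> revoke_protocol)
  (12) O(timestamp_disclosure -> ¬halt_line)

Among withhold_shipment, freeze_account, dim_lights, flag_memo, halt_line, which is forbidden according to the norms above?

flag_memo

From premise 8 we have O(dim_lights).
Premise 3 is O(¬halt_line -> ¬dim_lights); contrapositively O(dim_lights -> halt_line). Since O(dim_lights) holds, K gives O(halt_line).
Premise 12 is O(timestamp_disclosure -> ¬halt_line); contrapositively O(halt_line -> ¬timestamp_disclosure). Since O(halt_line) holds, K gives O(¬timestamp_disclosure).
The contrapositive of premise 7 (O(¬log_log -> timestamp_disclosure)) is O(¬timestamp_disclosure -> log_log), and O(¬timestamp_disclosure) is already established, so O(log_log).
Premise 2 is O(log_log -> ¬flag_memo); since O(log_log), deontic closure gives O(¬flag_memo).
So O(¬flag_memo) holds, i.e. flag_memo is forbidden. None of the other listed options is forbidden under the premises.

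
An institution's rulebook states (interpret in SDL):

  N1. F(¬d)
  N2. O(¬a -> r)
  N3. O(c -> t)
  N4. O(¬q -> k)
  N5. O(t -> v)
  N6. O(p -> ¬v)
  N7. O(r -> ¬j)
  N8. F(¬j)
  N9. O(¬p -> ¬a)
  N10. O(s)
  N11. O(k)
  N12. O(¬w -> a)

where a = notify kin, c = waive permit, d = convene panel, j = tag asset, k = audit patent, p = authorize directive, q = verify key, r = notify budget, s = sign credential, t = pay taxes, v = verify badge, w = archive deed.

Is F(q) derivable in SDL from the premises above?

No

Premise 4 is O(¬q -> k); even if O(k) held, inferring O(¬q) would be affirming the consequent — invalid.
No other premise forces O(¬q). An ideal world satisfying every premise can still have q true, so F(q) is not derivable.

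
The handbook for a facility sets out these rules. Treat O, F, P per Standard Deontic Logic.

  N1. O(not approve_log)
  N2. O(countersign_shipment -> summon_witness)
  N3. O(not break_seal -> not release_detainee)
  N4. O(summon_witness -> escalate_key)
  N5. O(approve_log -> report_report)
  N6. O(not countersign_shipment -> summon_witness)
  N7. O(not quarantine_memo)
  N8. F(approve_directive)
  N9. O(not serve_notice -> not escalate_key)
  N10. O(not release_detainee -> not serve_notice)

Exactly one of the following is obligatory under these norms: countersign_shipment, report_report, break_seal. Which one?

Premises 6 and 2 are O(not countersign_shipment -> summon_witness) and O(countersign_shipment -> summon_witness); every ideal world satisfies not countersign_shipment or countersign_shipment, so in either case summon_witness holds — hence O(summon_witness).
Premise 4 is O(summon_witness -> escalate_key); since O(summon_witness), deontic closure gives O(escalate_key).
Premise 9, O(not serve_notice -> not escalate_key), contraposes to O(escalate_key -> serve_notice); with O(escalate_key) we get O(serve_notice).
The contrapositive of premise 10 (O(not release_detainee -> not serve_notice)) is O(serve_notice -> release_detainee), and O(serve_notice) is already established, so O(release_detainee).
Premise 3 is O(not break_seal -> not release_detainee); contrapositively O(release_detainee -> break_seal). Since O(release_detainee) holds, K gives O(break_seal).
So O(break_seal) holds — break_seal is obligatory. None of the other listed options is made obligatory by any chain of premises.

break_seal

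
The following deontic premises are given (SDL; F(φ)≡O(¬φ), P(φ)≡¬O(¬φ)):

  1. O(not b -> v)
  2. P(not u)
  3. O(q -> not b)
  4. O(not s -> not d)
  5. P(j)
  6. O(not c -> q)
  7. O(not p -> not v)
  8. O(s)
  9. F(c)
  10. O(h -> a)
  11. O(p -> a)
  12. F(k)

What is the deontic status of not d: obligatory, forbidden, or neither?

Premise 4 is O(not s -> not d), but O(not s) is not derivable from the premises, so it does not yield O(not d).
No premise or chain of K-axiom applications forces O(not d), and none forces O(d). So not d is neither obligatory nor forbidden under these norms.

Neither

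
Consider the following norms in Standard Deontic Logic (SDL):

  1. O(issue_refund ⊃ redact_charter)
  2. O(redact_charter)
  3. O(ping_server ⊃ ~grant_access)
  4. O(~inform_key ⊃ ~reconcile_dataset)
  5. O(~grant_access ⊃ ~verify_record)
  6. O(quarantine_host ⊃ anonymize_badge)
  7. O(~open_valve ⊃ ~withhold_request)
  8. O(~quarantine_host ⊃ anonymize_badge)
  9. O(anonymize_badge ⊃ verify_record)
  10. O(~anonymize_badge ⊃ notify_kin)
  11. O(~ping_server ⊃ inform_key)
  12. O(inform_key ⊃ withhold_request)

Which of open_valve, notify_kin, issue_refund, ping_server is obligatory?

open_valve

Premises 8 and 6 cover both cases: O(~quarantine_host ⊃ anonymize_badge) and O(quarantine_host ⊃ anonymize_badge). Since ~quarantine_host ∨ quarantine_host is a tautology, O(anonymize_badge) follows.
Premise 9 is O(anonymize_badge ⊃ verify_record); since O(anonymize_badge), deontic closure gives O(verify_record).
The contrapositive of premise 5 (O(~grant_access ⊃ ~verify_record)) is O(verify_record ⊃ grant_access), and O(verify_record) is already established, so O(grant_access).
Premise 3, O(ping_server ⊃ ~grant_access), contraposes to O(grant_access ⊃ ~ping_server); with O(grant_access) we get O(~ping_server).
Premise 11 is O(~ping_server ⊃ inform_key); since O(~ping_server), deontic closure gives O(inform_key).
With premise 12, O(inform_key ⊃ withhold_request), the K-axiom yields O(withhold_request).
Premise 7 is O(~open_valve ⊃ ~withhold_request); contrapositively O(withhold_request ⊃ open_valve). Since O(withhold_request) holds, K gives O(open_valve).
So O(open_valve) holds — open_valve is obligatory. None of the other listed options is made obligatory by any chain of premises.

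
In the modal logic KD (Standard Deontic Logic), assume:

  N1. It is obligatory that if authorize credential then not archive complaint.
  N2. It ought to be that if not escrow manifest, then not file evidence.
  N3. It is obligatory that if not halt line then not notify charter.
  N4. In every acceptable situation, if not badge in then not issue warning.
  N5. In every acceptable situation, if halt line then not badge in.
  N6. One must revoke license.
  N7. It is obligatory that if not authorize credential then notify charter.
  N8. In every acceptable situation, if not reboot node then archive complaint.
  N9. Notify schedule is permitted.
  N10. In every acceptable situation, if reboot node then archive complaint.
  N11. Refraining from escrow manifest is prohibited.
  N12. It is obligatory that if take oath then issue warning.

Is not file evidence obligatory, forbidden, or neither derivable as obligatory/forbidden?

Neither

Premise 2 is O(¬escrow_manifest → ¬file_evidence), but O(¬escrow_manifest) is not derivable from the premises, so it does not yield O(¬file_evidence).
No premise or chain of K-axiom applications forces O(¬file_evidence), and none forces O(file_evidence). So ¬file_evidence is neither obligatory nor forbidden under these norms.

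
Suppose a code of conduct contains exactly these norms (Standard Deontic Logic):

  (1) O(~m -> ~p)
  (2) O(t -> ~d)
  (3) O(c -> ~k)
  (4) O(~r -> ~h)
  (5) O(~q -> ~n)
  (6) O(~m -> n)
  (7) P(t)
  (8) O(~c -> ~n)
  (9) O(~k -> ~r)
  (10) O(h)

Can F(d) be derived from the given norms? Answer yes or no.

No

Premise 2 is O(t -> ~d), but O(t) is not derivable from the premises (the permission P(t) asserts only ~O(~t), not O(t)), so it does not yield O(~d).
No other premise forces O(~d). An ideal world satisfying every premise can still have d true, so F(d) is not derivable.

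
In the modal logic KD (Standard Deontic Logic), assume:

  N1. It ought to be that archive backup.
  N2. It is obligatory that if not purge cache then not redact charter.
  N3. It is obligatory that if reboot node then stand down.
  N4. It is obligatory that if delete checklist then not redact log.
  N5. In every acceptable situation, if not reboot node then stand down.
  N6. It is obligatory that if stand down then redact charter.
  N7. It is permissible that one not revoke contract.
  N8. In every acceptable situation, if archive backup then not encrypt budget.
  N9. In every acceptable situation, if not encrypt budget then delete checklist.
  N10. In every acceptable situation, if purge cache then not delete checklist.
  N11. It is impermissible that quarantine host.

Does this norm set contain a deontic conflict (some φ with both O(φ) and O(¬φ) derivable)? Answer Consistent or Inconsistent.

Inconsistent

By case analysis on reboot_node: premise 3 gives O(reboot_node → stand_down) and premise 5 gives O(¬reboot_node → stand_down), so O(stand_down) either way.
With premise 6, O(stand_down → redact_charter), the K-axiom yields O(redact_charter).
Premise 2 is O(¬purge_cache → ¬redact_charter); contrapositively O(redact_charter → purge_cache). Since O(redact_charter) holds, K gives O(purge_cache).
Premise 10 is O(purge_cache → ¬delete_checklist); since O(purge_cache), deontic closure gives O(¬delete_checklist).
Premise 9 is O(¬encrypt_budget → delete_checklist); contrapositively O(¬delete_checklist → encrypt_budget). Since O(¬delete_checklist) holds, K gives O(encrypt_budget).
The contrapositive of premise 8 (O(archive_backup → ¬encrypt_budget)) is O(encrypt_budget → ¬archive_backup), and O(encrypt_budget) is already established, so O(¬archive_backup).
But premise 1 directly asserts O(archive_backup).
We now have both O(¬archive_backup) and O(archive_backup) — archive_backup is simultaneously obligatory and forbidden, violating the D-axiom.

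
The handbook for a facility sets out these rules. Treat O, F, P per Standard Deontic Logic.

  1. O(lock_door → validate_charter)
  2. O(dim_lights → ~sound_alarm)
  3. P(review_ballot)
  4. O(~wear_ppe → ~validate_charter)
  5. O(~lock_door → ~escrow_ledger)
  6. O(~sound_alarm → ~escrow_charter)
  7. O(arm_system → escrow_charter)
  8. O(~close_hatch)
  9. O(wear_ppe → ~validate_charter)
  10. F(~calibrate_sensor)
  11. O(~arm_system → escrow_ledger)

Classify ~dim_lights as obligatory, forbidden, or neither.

By case analysis on ~wear_ppe: premise 4 gives O(~wear_ppe → ~validate_charter) and premise 9 gives O(wear_ppe → ~validate_charter), so O(~validate_charter) either way.
Premise 1 is O(lock_door → validate_charter); contrapositively O(~validate_charter → ~lock_door). Since O(~validate_charter) holds, K gives O(~lock_door).
Applying K to premise 5 (O(~lock_door → ~escrow_ledger)) and O(~lock_door) yields O(~escrow_ledger).
Premise 11 is O(~arm_system → escrow_ledger); contrapositively O(~escrow_ledger → arm_system). Since O(~escrow_ledger) holds, K gives O(arm_system).
Premise 7 is O(arm_system → escrow_charter); since O(arm_system), deontic closure gives O(escrow_charter).
The contrapositive of premise 6 (O(~sound_alarm → ~escrow_charter)) is O(escrow_charter → sound_alarm), and O(escrow_charter) is already established, so O(sound_alarm).
Premise 2 is O(dim_lights → ~sound_alarm); contrapositively O(sound_alarm → ~dim_lights). Since O(sound_alarm) holds, K gives O(~dim_lights).
Premises 3, 8, 10 do not contribute to this derivation.
Hence ~dim_lights is obligatory.

Obligatory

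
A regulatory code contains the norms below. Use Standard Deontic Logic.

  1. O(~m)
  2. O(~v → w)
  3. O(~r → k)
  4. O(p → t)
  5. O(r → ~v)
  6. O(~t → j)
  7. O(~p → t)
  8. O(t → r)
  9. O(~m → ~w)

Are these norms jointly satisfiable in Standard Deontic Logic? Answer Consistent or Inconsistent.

Inconsistent

By case analysis on p: premise 4 gives O(p → t) and premise 7 gives O(~p → t), so O(t) either way.
From O(t) and premise 8, O(t → r), we obtain O(r).
From O(r) and premise 5, O(r → ~v), we obtain O(~v).
Applying K to premise 2 (O(~v → w)) and O(~v) yields O(w).
The contrapositive of premise 9 (O(~m → ~w)) is O(w → m), and O(w) is already established, so O(m).
However, premise 1 gives O(~m).
We now have both O(m) and O(~m) — m is simultaneously obligatory and forbidden, violating the D-axiom.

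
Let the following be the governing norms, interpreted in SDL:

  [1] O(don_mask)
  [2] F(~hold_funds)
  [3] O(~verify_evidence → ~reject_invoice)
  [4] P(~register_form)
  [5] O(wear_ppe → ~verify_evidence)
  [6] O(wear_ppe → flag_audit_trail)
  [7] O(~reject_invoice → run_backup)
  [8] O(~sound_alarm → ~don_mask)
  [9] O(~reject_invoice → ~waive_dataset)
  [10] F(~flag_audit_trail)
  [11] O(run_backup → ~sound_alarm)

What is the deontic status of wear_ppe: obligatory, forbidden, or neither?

Forbidden

From premise 1 we have O(don_mask).
Premise 8 is O(~sound_alarm → ~don_mask); contrapositively O(don_mask → sound_alarm). Since O(don_mask) holds, K gives O(sound_alarm).
The contrapositive of premise 11 (O(run_backup → ~sound_alarm)) is O(sound_alarm → ~run_backup), and O(sound_alarm) is already established, so O(~run_backup).
The contrapositive of premise 7 (O(~reject_invoice → run_backup)) is O(~run_backup → reject_invoice), and O(~run_backup) is already established, so O(reject_invoice).
Premise 3, O(~verify_evidence → ~reject_invoice), contraposes to O(reject_invoice → verify_evidence); with O(reject_invoice) we get O(verify_evidence).
The contrapositive of premise 5 (O(wear_ppe → ~verify_evidence)) is O(verify_evidence → ~wear_ppe), and O(verify_evidence) is already established, so O(~wear_ppe).
Premises 2, 4, 6, 9, 10 do not contribute to this derivation.
Thus O(~wear_ppe), which is F(wear_ppe): wear_ppe is forbidden.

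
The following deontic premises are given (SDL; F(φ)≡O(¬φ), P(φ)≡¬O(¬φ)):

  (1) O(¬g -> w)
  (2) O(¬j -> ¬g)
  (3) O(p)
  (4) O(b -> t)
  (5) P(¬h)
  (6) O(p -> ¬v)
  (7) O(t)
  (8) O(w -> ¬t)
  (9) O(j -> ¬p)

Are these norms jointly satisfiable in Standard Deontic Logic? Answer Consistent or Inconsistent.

Inconsistent

Premise 7 gives O(t).
Premise 8, O(w -> ¬t), contraposes to O(t -> ¬w); with O(t) we get O(¬w).
The contrapositive of premise 1 (O(¬g -> w)) is O(¬w -> g), and O(¬w) is already established, so O(g).
Premise 2 is O(¬j -> ¬g); contrapositively O(g -> j). Since O(g) holds, K gives O(j).
From O(j) and premise 9, O(j -> ¬p), we obtain O(¬p).
But premise 3 directly asserts O(p).
We now have both O(¬p) and O(p) — p is simultaneously obligatory and forbidden, violating the D-axiom.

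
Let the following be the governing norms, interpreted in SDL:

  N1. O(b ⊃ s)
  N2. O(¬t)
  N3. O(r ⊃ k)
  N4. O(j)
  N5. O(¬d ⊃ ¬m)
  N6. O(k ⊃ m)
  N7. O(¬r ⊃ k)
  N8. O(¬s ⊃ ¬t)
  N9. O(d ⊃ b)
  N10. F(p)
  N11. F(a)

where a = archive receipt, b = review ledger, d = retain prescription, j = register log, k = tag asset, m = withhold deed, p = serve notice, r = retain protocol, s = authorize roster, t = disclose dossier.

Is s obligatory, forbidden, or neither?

By case analysis on ¬r: premise 7 gives O(¬r ⊃ k) and premise 3 gives O(r ⊃ k), so O(k) either way.
With premise 6, O(k ⊃ m), the K-axiom yields O(m).
Premise 5, O(¬d ⊃ ¬m), contraposes to O(m ⊃ d); with O(m) we get O(d).
From O(d) and premise 9, O(d ⊃ b), we obtain O(b).
With premise 1, O(b ⊃ s), the K-axiom yields O(s).
Premises 2, 4, 8, 10, 11 do not contribute to this derivation.
Hence s is obligatory.

Obligatory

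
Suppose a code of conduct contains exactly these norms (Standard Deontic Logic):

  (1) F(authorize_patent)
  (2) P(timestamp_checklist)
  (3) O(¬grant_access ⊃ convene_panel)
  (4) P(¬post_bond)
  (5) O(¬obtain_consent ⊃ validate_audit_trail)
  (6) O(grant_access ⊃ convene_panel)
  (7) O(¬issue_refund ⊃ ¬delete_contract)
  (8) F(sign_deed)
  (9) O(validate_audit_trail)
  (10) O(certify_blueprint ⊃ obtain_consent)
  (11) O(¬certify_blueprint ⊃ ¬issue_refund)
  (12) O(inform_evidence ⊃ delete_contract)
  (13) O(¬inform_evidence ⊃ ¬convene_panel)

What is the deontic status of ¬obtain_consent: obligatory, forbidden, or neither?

Forbidden

Premises 3 and 6 cover both cases: O(¬grant_access ⊃ convene_panel) and O(grant_access ⊃ convene_panel). Since ¬grant_access ∨ grant_access is a tautology, O(convene_panel) follows.
Premise 13, O(¬inform_evidence ⊃ ¬convene_panel), contraposes to O(convene_panel ⊃ inform_evidence); with O(convene_panel) we get O(inform_evidence).
With premise 12, O(inform_evidence ⊃ delete_contract), the K-axiom yields O(delete_contract).
Premise 7 is O(¬issue_refund ⊃ ¬delete_contract); contrapositively O(delete_contract ⊃ issue_refund). Since O(delete_contract) holds, K gives O(issue_refund).
The contrapositive of premise 11 (O(¬certify_blueprint ⊃ ¬issue_refund)) is O(issue_refund ⊃ certify_blueprint), and O(issue_refund) is already established, so O(certify_blueprint).
From O(certify_blueprint) and premise 10, O(certify_blueprint ⊃ obtain_consent), we obtain O(obtain_consent).
Premises 1, 2, 4, 5, 8, 9 do not contribute to this derivation.
Thus O(obtain_consent), which is F(¬obtain_consent): ¬obtain_consent is forbidden.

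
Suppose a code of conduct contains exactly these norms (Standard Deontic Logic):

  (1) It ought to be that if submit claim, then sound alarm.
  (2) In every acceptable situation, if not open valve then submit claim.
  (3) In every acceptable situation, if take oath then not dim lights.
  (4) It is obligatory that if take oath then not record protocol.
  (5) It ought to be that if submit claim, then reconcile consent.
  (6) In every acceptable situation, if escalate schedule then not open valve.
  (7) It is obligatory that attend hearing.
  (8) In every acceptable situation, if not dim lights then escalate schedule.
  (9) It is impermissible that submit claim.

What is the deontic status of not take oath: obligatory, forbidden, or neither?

Obligatory

F(submit_claim) at premise 9 means O(¬submit_claim).
Premise 2 is O(¬open_valve → submit_claim); contrapositively O(¬submit_claim → open_valve). Since O(¬submit_claim) holds, K gives O(open_valve).
Premise 6 is O(escalate_schedule → ¬open_valve); contrapositively O(open_valve → ¬escalate_schedule). Since O(open_valve) holds, K gives O(¬escalate_schedule).
The contrapositive of premise 8 (O(¬dim_lights → escalate_schedule)) is O(¬escalate_schedule → dim_lights), and O(¬escalate_schedule) is already established, so O(dim_lights).
Premise 3, O(take_oath → ¬dim_lights), contraposes to O(dim_lights → ¬take_oath); with O(dim_lights) we get O(¬take_oath).
Premises 1, 4, 5, 7 do not contribute to this derivation.
Hence ¬take_oath is obligatory.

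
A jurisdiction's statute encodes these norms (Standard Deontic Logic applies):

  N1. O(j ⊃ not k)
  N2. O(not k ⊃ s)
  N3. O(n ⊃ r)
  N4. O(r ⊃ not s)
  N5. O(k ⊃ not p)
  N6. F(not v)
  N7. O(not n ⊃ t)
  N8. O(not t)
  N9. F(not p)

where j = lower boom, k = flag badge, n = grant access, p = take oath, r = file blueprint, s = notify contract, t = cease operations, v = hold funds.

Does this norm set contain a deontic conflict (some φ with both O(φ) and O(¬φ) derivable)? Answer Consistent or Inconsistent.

Inconsistent

Premise 9 is F(not p), i.e. O(p).
The contrapositive of premise 5 (O(k ⊃ not p)) is O(p ⊃ not k), and O(p) is already established, so O(not k).
Premise 2 is O(not k ⊃ s); since O(not k), deontic closure gives O(s).
Premise 4, O(r ⊃ not s), contraposes to O(s ⊃ not r); with O(s) we get O(not r).
Premise 3, O(n ⊃ r), contraposes to O(not r ⊃ not n); with O(not r) we get O(not n).
From O(not n) and premise 7, O(not n ⊃ t), we obtain O(t).
But premise 8 directly asserts O(not t).
We now have both O(t) and O(not t) — t is simultaneously obligatory and forbidden, violating the D-axiom.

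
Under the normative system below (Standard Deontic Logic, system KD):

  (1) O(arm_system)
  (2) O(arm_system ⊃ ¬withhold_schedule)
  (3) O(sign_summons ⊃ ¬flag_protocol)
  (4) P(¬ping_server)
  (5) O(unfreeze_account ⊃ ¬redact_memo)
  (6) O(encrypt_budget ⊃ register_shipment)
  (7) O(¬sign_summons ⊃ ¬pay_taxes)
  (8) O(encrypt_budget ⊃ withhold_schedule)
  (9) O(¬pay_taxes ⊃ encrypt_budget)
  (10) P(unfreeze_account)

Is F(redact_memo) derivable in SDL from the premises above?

No

Premise 5 is O(unfreeze_account ⊃ ¬redact_memo), but O(unfreeze_account) is not derivable from the premises (the permission P(unfreeze_account) asserts only ¬O(¬unfreeze_account), not O(unfreeze_account)), so it does not yield O(¬redact_memo).
No other premise forces O(¬redact_memo). An ideal world satisfying every premise can still have redact_memo true, so F(redact_memo) is not derivable.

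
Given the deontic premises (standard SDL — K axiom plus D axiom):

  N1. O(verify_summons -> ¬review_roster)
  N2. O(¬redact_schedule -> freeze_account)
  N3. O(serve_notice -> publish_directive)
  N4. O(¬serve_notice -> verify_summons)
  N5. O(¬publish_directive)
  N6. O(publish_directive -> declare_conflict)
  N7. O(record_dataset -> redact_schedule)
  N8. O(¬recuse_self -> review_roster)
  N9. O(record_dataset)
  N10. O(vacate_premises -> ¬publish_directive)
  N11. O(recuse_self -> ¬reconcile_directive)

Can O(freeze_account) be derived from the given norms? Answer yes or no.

Premise 2 is O(¬redact_schedule -> freeze_account), but O(¬redact_schedule) is not derivable from the premises, so it does not yield O(freeze_account).
No other premise forces O(freeze_account). An ideal world satisfying every premise can still have freeze_account false, so O(freeze_account) is not derivable.

No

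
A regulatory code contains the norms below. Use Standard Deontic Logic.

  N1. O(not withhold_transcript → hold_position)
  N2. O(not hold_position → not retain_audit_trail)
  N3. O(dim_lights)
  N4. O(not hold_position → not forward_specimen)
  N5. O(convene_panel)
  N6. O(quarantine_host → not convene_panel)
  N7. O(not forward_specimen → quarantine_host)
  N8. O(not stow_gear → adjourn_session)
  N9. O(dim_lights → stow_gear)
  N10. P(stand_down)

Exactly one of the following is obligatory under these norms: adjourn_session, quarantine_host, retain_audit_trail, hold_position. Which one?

hold_position

Premise 5 states O(convene_panel) outright.
Premise 6 is O(quarantine_host → not convene_panel); contrapositively O(convene_panel → not quarantine_host). Since O(convene_panel) holds, K gives O(not quarantine_host).
The contrapositive of premise 7 (O(not forward_specimen → quarantine_host)) is O(not quarantine_host → forward_specimen), and O(not quarantine_host) is already established, so O(forward_specimen).
Premise 4, O(not hold_position → not forward_specimen), contraposes to O(forward_specimen → hold_position); with O(forward_specimen) we get O(hold_position).
So O(hold_position) holds — hold_position is obligatory. None of the other listed options is made obligatory by any chain of premises.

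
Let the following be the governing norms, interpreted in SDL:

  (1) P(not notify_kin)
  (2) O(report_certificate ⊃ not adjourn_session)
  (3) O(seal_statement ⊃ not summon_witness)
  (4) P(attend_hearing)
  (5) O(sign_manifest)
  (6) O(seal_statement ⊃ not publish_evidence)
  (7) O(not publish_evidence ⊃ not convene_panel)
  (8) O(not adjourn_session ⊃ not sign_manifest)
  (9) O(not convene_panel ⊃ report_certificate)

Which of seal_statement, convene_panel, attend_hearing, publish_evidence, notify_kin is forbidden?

seal_statement

Premise 5 states O(sign_manifest) outright.
Premise 8 is O(not adjourn_session ⊃ not sign_manifest); contrapositively O(sign_manifest ⊃ adjourn_session). Since O(sign_manifest) holds, K gives O(adjourn_session).
Premise 2 is O(report_certificate ⊃ not adjourn_session); contrapositively O(adjourn_session ⊃ not report_certificate). Since O(adjourn_session) holds, K gives O(not report_certificate).
The contrapositive of premise 9 (O(not convene_panel ⊃ report_certificate)) is O(not report_certificate ⊃ convene_panel), and O(not report_certificate) is already established, so O(convene_panel).
The contrapositive of premise 7 (O(not publish_evidence ⊃ not convene_panel)) is O(convene_panel ⊃ publish_evidence), and O(convene_panel) is already established, so O(publish_evidence).
The contrapositive of premise 6 (O(seal_statement ⊃ not publish_evidence)) is O(publish_evidence ⊃ not seal_statement), and O(publish_evidence) is already established, so O(not seal_statement).
So O(not seal_statement) holds, i.e. seal_statement is forbidden. None of the other listed options is forbidden under the premises.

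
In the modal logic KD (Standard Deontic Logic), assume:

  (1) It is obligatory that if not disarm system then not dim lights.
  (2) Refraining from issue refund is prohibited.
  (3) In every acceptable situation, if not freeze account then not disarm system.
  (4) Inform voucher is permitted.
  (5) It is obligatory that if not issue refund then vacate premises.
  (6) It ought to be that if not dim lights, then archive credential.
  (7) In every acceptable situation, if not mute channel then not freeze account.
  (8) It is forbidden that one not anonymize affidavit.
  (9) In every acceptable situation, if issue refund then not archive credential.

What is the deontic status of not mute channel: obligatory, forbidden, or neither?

Premise 2, F(¬issue_refund), is equivalent to O(issue_refund).
Premise 9 is O(issue_refund → ¬archive_credential); since O(issue_refund), deontic closure gives O(¬archive_credential).
Premise 6, O(¬dim_lights → archive_credential), contraposes to O(¬archive_credential → dim_lights); with O(¬archive_credential) we get O(dim_lights).
The contrapositive of premise 1 (O(¬disarm_system → ¬dim_lights)) is O(dim_lights → disarm_system), and O(dim_lights) is already established, so O(disarm_system).
Premise 3 is O(¬freeze_account → ¬disarm_system); contrapositively O(disarm_system → freeze_account). Since O(disarm_system) holds, K gives O(freeze_account).
Premise 7 is O(¬mute_channel → ¬freeze_account); contrapositively O(freeze_account → mute_channel). Since O(freeze_account) holds, K gives O(mute_channel).
Premises 4, 5, 8 do not contribute to this derivation.
Thus O(mute_channel), which is F(¬mute_channel): ¬mute_channel is forbidden.

Forbidden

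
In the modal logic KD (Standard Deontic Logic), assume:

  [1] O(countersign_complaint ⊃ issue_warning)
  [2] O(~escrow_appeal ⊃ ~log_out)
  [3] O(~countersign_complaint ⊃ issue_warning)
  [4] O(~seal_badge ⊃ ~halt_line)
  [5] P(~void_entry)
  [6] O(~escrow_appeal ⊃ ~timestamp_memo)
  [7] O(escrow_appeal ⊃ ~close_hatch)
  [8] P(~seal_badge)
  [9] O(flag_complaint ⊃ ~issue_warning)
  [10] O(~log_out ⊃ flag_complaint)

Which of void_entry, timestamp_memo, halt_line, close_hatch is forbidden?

close_hatch

By case analysis on countersign_complaint: premise 1 gives O(countersign_complaint ⊃ issue_warning) and premise 3 gives O(~countersign_complaint ⊃ issue_warning), so O(issue_warning) either way.
Premise 9, O(flag_complaint ⊃ ~issue_warning), contraposes to O(issue_warning ⊃ ~flag_complaint); with O(issue_warning) we get O(~flag_complaint).
Premise 10 is O(~log_out ⊃ flag_complaint); contrapositively O(~flag_complaint ⊃ log_out). Since O(~flag_complaint) holds, K gives O(log_out).
Premise 2, O(~escrow_appeal ⊃ ~log_out), contraposes to O(log_out ⊃ escrow_appeal); with O(log_out) we get O(escrow_appeal).
From O(escrow_appeal) and premise 7, O(escrow_appeal ⊃ ~close_hatch), we obtain O(~close_hatch).
So O(~close_hatch) holds, i.e. close_hatch is forbidden. None of the other listed options is forbidden under the premises.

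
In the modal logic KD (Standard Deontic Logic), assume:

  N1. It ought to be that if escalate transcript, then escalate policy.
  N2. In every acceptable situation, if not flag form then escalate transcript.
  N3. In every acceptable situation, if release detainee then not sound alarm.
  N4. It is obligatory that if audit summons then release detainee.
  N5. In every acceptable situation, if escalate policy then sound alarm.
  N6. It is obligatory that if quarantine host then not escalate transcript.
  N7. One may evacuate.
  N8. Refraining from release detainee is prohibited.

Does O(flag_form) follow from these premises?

Yes

F(¬release_detainee) at premise 8 means O(release_detainee).
Applying K to premise 3 (O(release_detainee → ¬sound_alarm)) and O(release_detainee) yields O(¬sound_alarm).
Premise 5, O(escalate_policy → sound_alarm), contraposes to O(¬sound_alarm → ¬escalate_policy); with O(¬sound_alarm) we get O(¬escalate_policy).
The contrapositive of premise 1 (O(escalate_transcript → escalate_policy)) is O(¬escalate_policy → ¬escalate_transcript), and O(¬escalate_policy) is already established, so O(¬escalate_transcript).
Premise 2 is O(¬flag_form → escalate_transcript); contrapositively O(¬escalate_transcript → flag_form). Since O(¬escalate_transcript) holds, K gives O(flag_form).
Premises 4, 6, 7 do not contribute to this derivation.
So O(flag_form) follows.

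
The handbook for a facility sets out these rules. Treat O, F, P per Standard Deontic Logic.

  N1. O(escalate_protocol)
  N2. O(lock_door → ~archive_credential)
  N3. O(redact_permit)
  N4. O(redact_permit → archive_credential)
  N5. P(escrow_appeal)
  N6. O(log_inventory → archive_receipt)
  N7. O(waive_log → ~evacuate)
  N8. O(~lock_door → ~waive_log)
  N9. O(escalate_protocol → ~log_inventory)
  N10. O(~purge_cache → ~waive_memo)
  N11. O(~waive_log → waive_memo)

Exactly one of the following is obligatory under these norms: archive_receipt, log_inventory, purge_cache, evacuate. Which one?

purge_cache

Premise 3 states O(redact_permit) outright.
With premise 4, O(redact_permit → archive_credential), the K-axiom yields O(archive_credential).
Premise 2, O(lock_door → ~archive_credential), contraposes to O(archive_credential → ~lock_door); with O(archive_credential) we get O(~lock_door).
Applying K to premise 8 (O(~lock_door → ~waive_log)) and O(~lock_door) yields O(~waive_log).
Premise 11 is O(~waive_log → waive_memo); since O(~waive_log), deontic closure gives O(waive_memo).
Premise 10, O(~purge_cache → ~waive_memo), contraposes to O(waive_memo → purge_cache); with O(waive_memo) we get O(purge_cache).
So O(purge_cache) holds — purge_cache is obligatory. None of the other listed options is made obligatory by any chain of premises.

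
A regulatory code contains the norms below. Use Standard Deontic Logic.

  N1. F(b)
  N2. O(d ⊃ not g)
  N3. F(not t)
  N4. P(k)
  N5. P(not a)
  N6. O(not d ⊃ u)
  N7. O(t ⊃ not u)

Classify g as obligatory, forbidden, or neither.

Forbidden

Premise 3, F(not t), is equivalent to O(t).
Applying K to premise 7 (O(t ⊃ not u)) and O(t) yields O(not u).
The contrapositive of premise 6 (O(not d ⊃ u)) is O(not u ⊃ d), and O(not u) is already established, so O(d).
Premise 2 is O(d ⊃ not g); since O(d), deontic closure gives O(not g).
Premises 1, 4, 5 do not contribute to this derivation.
Thus O(not g), which is F(g): g is forbidden.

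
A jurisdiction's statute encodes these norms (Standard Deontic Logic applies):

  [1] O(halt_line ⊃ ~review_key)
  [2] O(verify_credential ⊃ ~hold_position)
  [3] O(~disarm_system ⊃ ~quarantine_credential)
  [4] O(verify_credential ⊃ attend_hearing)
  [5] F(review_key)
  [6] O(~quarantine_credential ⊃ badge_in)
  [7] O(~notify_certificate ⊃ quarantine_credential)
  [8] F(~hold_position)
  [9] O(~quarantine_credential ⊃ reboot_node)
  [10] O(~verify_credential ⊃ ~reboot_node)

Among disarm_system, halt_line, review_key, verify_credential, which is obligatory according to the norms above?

disarm_system

Premise 8 is F(~hold_position), i.e. O(hold_position).
The contrapositive of premise 2 (O(verify_credential ⊃ ~hold_position)) is O(hold_position ⊃ ~verify_credential), and O(hold_position) is already established, so O(~verify_credential).
Premise 10 is O(~verify_credential ⊃ ~reboot_node); since O(~verify_credential), deontic closure gives O(~reboot_node).
The contrapositive of premise 9 (O(~quarantine_credential ⊃ reboot_node)) is O(~reboot_node ⊃ quarantine_credential), and O(~reboot_node) is already established, so O(quarantine_credential).
Premise 3, O(~disarm_system ⊃ ~quarantine_credential), contraposes to O(quarantine_credential ⊃ disarm_system); with O(quarantine_credential) we get O(disarm_system).
So O(disarm_system) holds — disarm_system is obligatory. None of the other listed options is made obligatory by any chain of premises.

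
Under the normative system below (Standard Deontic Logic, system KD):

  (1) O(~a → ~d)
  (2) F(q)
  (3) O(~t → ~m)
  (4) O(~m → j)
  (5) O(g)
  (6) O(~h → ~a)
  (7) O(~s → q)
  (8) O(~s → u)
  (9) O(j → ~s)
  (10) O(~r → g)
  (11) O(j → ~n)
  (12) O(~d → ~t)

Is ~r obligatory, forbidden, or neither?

Premise 10 is O(~r → g); even if O(g) held, inferring O(~r) would be affirming the consequent — invalid.
No premise or chain of K-axiom applications forces O(~r), and none forces O(r). So ~r is neither obligatory nor forbidden under these norms.

Neither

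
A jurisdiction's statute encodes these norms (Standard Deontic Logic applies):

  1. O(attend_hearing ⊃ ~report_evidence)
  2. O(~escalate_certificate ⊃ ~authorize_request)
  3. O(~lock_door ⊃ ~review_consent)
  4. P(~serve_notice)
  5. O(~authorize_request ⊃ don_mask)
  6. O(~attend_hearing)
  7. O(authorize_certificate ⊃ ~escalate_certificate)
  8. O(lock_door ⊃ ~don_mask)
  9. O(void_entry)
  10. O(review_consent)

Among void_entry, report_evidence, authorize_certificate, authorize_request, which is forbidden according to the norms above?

authorize_certificate

Premise 10 gives O(review_consent).
Premise 3 is O(~lock_door ⊃ ~review_consent); contrapositively O(review_consent ⊃ lock_door). Since O(review_consent) holds, K gives O(lock_door).
From O(lock_door) and premise 8, O(lock_door ⊃ ~don_mask), we obtain O(~don_mask).
Premise 5 is O(~authorize_request ⊃ don_mask); contrapositively O(~don_mask ⊃ authorize_request). Since O(~don_mask) holds, K gives O(authorize_request).
Premise 2, O(~escalate_certificate ⊃ ~authorize_request), contraposes to O(authorize_request ⊃ escalate_certificate); with O(authorize_request) we get O(escalate_certificate).
Premise 7 is O(authorize_certificate ⊃ ~escalate_certificate); contrapositively O(escalate_certificate ⊃ ~authorize_certificate). Since O(escalate_certificate) holds, K gives O(~authorize_certificate).
So O(~authorize_certificate) holds, i.e. authorize_certificate is forbidden. None of the other listed options is forbidden under the premises.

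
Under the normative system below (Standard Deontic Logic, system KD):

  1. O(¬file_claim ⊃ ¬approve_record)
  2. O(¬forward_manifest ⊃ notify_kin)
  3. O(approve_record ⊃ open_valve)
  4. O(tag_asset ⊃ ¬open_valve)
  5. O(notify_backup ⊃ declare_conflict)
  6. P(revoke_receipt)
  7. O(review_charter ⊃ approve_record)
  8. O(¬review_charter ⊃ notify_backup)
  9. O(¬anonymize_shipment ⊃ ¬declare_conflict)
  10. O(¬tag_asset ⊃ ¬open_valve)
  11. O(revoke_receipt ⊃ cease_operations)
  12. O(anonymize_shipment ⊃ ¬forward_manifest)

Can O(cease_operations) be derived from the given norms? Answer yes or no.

No

Premise 11 is O(revoke_receipt ⊃ cease_operations), but O(revoke_receipt) is not derivable from the premises (the permission P(revoke_receipt) asserts only ¬O(¬revoke_receipt), not O(revoke_receipt)), so it does not yield O(cease_operations).
No other premise forces O(cease_operations). An ideal world satisfying every premise can still have cease_operations false, so O(cease_operations) is not derivable.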